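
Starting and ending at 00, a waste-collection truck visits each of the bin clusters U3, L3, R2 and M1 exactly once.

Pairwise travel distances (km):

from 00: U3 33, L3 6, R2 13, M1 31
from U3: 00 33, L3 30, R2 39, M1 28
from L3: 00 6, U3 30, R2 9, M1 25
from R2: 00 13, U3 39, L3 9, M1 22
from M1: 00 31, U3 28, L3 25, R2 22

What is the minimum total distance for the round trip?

00→U3→L3→R2→M1→00: 33+30+9+22+31 = 125
00→U3→L3→M1→R2→00: 33+30+25+22+13 = 123
00→U3→R2→L3→M1→00: 33+39+9+25+31 = 137
00→U3→R2→M1→L3→00: 33+39+22+25+6 = 125
00→U3→M1→L3→R2→00: 33+28+25+9+13 = 108
00→U3→M1→R2→L3→00: 33+28+22+9+6 = 98
00→L3→U3→R2→M1→00: 6+30+39+22+31 = 128
00→L3→U3→M1→R2→00: 6+30+28+22+13 = 99
00→L3→R2→U3→M1→00: 6+9+39+28+31 = 113
00→L3→M1→U3→R2→00: 6+25+28+39+13 = 111
00→R2→U3→L3→M1→00: 13+39+30+25+31 = 138
00→R2→L3→U3→M1→00: 13+9+30+28+31 = 111
The minimum is 98.
One optimal route: 00 → U3 → M1 → R2 → L3 → 00 (or its reverse).

Shortest round trip = 98 km.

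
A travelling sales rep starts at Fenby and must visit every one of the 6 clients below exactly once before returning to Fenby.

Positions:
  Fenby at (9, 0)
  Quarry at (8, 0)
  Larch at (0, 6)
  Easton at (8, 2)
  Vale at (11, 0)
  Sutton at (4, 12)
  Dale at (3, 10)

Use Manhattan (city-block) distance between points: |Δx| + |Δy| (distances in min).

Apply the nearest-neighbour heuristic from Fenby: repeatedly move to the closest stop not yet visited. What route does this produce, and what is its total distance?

From Fenby: distances to unvisited — Quarry=1, Vale=2, Easton=3, Larch=15, Dale=16, Sutton=17. Nearest is Quarry (1).
From Quarry: distances to unvisited — Easton=2, Vale=3, Larch=14, Dale=15, Sutton=16. Nearest is Easton (2).
From Easton: distances to unvisited — Vale=5, Larch=12, Dale=13, Sutton=14. Nearest is Vale (5).
From Vale: distances to unvisited — Larch=17, Dale=18, Sutton=19. Nearest is Larch (17).
From Larch: distances to unvisited — Dale=7, Sutton=10. Nearest is Dale (7).
From Dale: distances to unvisited — Sutton=3. Nearest is Sutton (3).
Return Sutton→Fenby: 17.
Total = 1 + 2 + 5 + 17 + 7 + 3 + 17 = 52.

Nearest-neighbour total = 52 min; route Fenby → Quarry → Easton → Vale → Larch → Dale → Sutton → Fenby.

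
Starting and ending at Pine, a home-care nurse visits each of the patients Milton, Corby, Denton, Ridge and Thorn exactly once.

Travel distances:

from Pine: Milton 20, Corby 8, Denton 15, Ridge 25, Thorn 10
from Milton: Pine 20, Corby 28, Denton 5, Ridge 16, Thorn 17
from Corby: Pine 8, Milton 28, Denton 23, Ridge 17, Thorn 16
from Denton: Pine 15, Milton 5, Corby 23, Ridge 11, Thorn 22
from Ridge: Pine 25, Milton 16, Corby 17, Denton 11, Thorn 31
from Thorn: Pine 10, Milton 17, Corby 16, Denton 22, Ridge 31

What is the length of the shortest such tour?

There are 60 distinct closed tours to check (reversals are equivalent).
Pine - Milton - Corby - Denton - Ridge - Thorn - Pine: 20+28+23+11+31+10 = 123
Pine - Milton - Corby - Denton - Thorn - Ridge - Pine: 20+28+23+22+31+25 = 149
Pine - Milton - Corby - Ridge - Denton - Thorn - Pine: 20+28+17+11+22+10 = 108
Pine - Milton - Corby - Ridge - Thorn - Denton - Pine: 20+28+17+31+22+15 = 133
Pine - Milton - Corby - Thorn - Denton - Ridge - Pine: 20+28+16+22+11+25 = 122
Pine - Milton - Corby - Thorn - Ridge - Denton - Pine: 20+28+16+31+11+15 = 121
Pine - Milton - Denton - Corby - Ridge - Thorn - Pine: 20+5+23+17+31+10 = 106
Pine - Milton - Denton - Corby - Thorn - Ridge - Pine: 20+5+23+16+31+25 = 120
Pine - Milton - Denton - Ridge - Corby - Thorn - Pine: 20+5+11+17+16+10 = 79
Pine - Milton - Denton - Ridge - Thorn - Corby - Pine: 20+5+11+31+16+8 = 91
Pine - Milton - Denton - Thorn - Corby - Ridge - Pine: 20+5+22+16+17+25 = 105
Pine - Milton - Denton - Thorn - Ridge - Corby - Pine: 20+5+22+31+17+8 = 103
Pine - Milton - Ridge - Corby - Denton - Thorn - Pine: 20+16+17+23+22+10 = 108
Pine - Milton - Ridge - Corby - Thorn - Denton - Pine: 20+16+17+16+22+15 = 106
… (46 more)
Pine - Corby - Ridge - Denton - Milton - Thorn - Pine: 8+17+11+5+17+10 = 68  ← best
The minimum is 68.
One optimal route: Pine → Corby → Ridge → Denton → Milton → Thorn → Pine (or its reverse).

Shortest round trip = 68.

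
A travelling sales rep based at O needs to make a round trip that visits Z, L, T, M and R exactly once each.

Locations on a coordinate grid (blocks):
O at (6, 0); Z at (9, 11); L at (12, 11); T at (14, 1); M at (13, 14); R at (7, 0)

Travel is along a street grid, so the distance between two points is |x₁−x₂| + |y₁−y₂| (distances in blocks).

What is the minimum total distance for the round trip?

O → Z → L → T → M → R → O: 14+3+12+14+20+1 = 64
O → Z → L → T → R → M → O: 14+3+12+8+20+21 = 78
O → Z → L → M → T → R → O: 14+3+4+14+8+1 = 44
O → Z → L → M → R → T → O: 14+3+4+20+8+9 = 58
O → Z → L → R → T → M → O: 14+3+16+8+14+21 = 76
O → Z → L → R → M → T → O: 14+3+16+20+14+9 = 76
O → Z → T → L → M → R → O: 14+15+12+4+20+1 = 66
O → Z → T → L → R → M → O: 14+15+12+16+20+21 = 98
O → Z → T → M → L → R → O: 14+15+14+4+16+1 = 64
O → Z → T → M → R → L → O: 14+15+14+20+16+17 = 96
O → Z → T → R → L → M → O: 14+15+8+16+4+21 = 78
O → Z → T → R → M → L → O: 14+15+8+20+4+17 = 78
O → Z → M → L → T → R → O: 14+7+4+12+8+1 = 46
O → Z → M → L → R → T → O: 14+7+4+16+8+9 = 58
… (46 more)
The minimum is 44.
One optimal route: O → Z → L → M → T → R → O (or its reverse).

44 blocks — the shortest possible round trip.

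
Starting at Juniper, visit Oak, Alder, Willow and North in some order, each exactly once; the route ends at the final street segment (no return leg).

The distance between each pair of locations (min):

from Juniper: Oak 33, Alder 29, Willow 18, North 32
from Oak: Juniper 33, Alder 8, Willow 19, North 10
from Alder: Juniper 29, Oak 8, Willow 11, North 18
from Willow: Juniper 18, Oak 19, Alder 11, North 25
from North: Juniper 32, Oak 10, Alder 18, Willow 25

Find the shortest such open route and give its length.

There are 4! = 24 possible orderings.
Juniper - Oak - Alder - Willow - North: 33+8+11+25 = 77
Juniper - Oak - Alder - North - Willow: 33+8+18+25 = 84
Juniper - Oak - Willow - Alder - North: 33+19+11+18 = 81
Juniper - Oak - Willow - North - Alder: 33+19+25+18 = 95
Juniper - Oak - North - Alder - Willow: 33+10+18+11 = 72
Juniper - Oak - North - Willow - Alder: 33+10+25+11 = 79
Juniper - Alder - Oak - Willow - North: 29+8+19+25 = 81
Juniper - Alder - Oak - North - Willow: 29+8+10+25 = 72
Juniper - Alder - Willow - Oak - North: 29+11+19+10 = 69
Juniper - Alder - Willow - North - Oak: 29+11+25+10 = 75
Juniper - Alder - North - Oak - Willow: 29+18+10+19 = 76
Juniper - Alder - North - Willow - Oak: 29+18+25+19 = 91
Juniper - Willow - Oak - Alder - North: 18+19+8+18 = 63
Juniper - Willow - Oak - North - Alder: 18+19+10+18 = 65
… (10 more)
Juniper - Willow - Alder - Oak - North: 18+11+8+10 = 47  ← best
The minimum is 47.
One shortest path: Juniper → Willow → Alder → Oak → North.

Shortest open route: 47 min.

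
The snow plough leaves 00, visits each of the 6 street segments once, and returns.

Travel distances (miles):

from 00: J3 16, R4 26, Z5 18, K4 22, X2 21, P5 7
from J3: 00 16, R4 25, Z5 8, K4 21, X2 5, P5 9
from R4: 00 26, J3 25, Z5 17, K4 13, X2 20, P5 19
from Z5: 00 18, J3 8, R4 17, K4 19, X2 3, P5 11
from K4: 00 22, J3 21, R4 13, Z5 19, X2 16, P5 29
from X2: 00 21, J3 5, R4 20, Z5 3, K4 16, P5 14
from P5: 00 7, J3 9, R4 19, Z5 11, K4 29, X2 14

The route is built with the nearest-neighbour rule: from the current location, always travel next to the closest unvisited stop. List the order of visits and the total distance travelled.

Nearest-neighbour total = 76 miles; route 00 → P5 → J3 → X2 → Z5 → R4 → K4 → 00.

At 00 the remaining stops are P5 7, J3 16, Z5 18, X2 21, K4 22, R4 26; go to P5.
At P5 the remaining stops are J3 9, Z5 11, X2 14, R4 19, K4 29; go to J3.
At J3 the remaining stops are X2 5, Z5 8, K4 21, R4 25; go to X2.
At X2 the remaining stops are Z5 3, K4 16, R4 20; go to Z5.
At Z5 the remaining stops are R4 17, K4 19; go to R4.
At R4 the remaining stops are K4 13; go to K4.
Return K4→00: 22.
Total = 7 + 9 + 5 + 3 + 17 + 13 + 22 = 76.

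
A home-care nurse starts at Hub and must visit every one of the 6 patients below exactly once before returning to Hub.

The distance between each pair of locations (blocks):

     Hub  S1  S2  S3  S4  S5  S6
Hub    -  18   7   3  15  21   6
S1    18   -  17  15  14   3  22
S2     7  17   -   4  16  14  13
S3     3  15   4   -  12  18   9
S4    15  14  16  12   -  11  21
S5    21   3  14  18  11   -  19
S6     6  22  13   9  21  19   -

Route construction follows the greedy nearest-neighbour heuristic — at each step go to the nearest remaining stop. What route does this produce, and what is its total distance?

Nearest-neighbour total = 71 blocks; route Hub → S3 → S2 → S6 → S5 → S1 → S4 → Hub.

From Hub: distances to unvisited — S3=3, S6=6, S2=7, S4=15, S1=18, S5=21. Nearest is S3 (3).
From S3: distances to unvisited — S2=4, S6=9, S4=12, S1=15, S5=18. Nearest is S2 (4).
From S2: distances to unvisited — S6=13, S5=14, S4=16, S1=17. Nearest is S6 (13).
From S6: distances to unvisited — S5=19, S4=21, S1=22. Nearest is S5 (19).
From S5: distances to unvisited — S1=3, S4=11. Nearest is S1 (3).
From S1: distances to unvisited — S4=14. Nearest is S4 (14).
Return S4→Hub: 15.
Total = 3 + 4 + 13 + 19 + 3 + 14 + 15 = 71.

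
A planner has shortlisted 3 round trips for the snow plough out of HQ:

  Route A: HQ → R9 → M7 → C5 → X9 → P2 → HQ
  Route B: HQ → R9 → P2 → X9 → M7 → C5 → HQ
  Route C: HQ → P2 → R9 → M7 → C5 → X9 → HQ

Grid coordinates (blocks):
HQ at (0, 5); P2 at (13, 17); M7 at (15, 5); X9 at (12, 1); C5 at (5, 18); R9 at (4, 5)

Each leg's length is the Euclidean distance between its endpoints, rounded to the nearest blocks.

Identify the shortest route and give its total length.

Route A: 4 + 11 + 16 + 18 + 16 + 18 = 83
Route B: 4 + 15 + 16 + 5 + 16 + 14 = 70
Route C: 18 + 15 + 11 + 16 + 18 + 13 = 91

Shortest is Route B, total 70 blocks.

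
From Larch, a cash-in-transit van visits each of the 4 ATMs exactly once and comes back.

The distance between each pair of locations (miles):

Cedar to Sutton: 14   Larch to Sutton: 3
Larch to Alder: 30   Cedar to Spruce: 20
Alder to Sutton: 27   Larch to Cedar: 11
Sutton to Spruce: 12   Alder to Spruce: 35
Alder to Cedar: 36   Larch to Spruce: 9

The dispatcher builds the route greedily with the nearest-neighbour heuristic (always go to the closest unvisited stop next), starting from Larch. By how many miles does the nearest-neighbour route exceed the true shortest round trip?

From Larch: Sutton=3, Spruce=9, Cedar=11, Alder=30 → choose Sutton (3).
From Sutton: Spruce=12, Cedar=14, Alder=27 → choose Spruce (12).
From Spruce: Cedar=20, Alder=35 → choose Cedar (20).
From Cedar: Alder=36 → choose Alder (36).
NN route Larch → Sutton → Spruce → Cedar → Alder → Larch costs 101.
Optimal: Larch → Cedar → Alder → Sutton → Spruce → Larch costs 95 (by enumerating all 12 distinct tours).
Excess = 101 − 95 = 6.

The nearest-neighbour route is 6 miles longer than optimal.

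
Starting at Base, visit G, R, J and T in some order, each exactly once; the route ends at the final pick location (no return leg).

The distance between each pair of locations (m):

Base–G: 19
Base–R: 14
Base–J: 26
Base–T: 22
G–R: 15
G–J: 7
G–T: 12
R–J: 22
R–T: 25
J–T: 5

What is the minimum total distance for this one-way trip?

Shortest open route: 41 m.

There are 4! = 24 possible orderings.
Base - G - R - J - T: 19+15+22+5 = 61
Base - G - R - T - J: 19+15+25+5 = 64
Base - G - J - R - T: 19+7+22+25 = 73
Base - G - J - T - R: 19+7+5+25 = 56
Base - G - T - R - J: 19+12+25+22 = 78
Base - G - T - J - R: 19+12+5+22 = 58
Base - R - G - J - T: 14+15+7+5 = 41
Base - R - G - T - J: 14+15+12+5 = 46
Base - R - J - G - T: 14+22+7+12 = 55
Base - R - J - T - G: 14+22+5+12 = 53
Base - R - T - G - J: 14+25+12+7 = 58
Base - R - T - J - G: 14+25+5+7 = 51
Base - J - G - R - T: 26+7+15+25 = 73
Base - J - G - T - R: 26+7+12+25 = 70
… (10 more)
The minimum is 41.
One shortest path: Base → R → G → J → T.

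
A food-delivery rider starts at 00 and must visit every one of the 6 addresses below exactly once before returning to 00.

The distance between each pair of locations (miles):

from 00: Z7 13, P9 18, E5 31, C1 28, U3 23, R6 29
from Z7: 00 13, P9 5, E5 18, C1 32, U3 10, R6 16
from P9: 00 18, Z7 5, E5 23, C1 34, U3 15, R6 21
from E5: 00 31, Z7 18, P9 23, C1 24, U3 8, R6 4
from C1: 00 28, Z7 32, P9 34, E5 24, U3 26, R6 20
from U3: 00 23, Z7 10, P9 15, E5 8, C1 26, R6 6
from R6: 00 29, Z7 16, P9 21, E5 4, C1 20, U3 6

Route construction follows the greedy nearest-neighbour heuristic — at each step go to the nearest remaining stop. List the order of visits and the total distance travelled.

From 00: distances to unvisited — Z7=13, P9=18, U3=23, C1=28, R6=29, E5=31. Nearest is Z7 (13).
From Z7: distances to unvisited — P9=5, U3=10, R6=16, E5=18, C1=32. Nearest is P9 (5).
From P9: distances to unvisited — U3=15, R6=21, E5=23, C1=34. Nearest is U3 (15).
From U3: distances to unvisited — R6=6, E5=8, C1=26. Nearest is R6 (6).
From R6: distances to unvisited — E5=4, C1=20. Nearest is E5 (4).
From E5: distances to unvisited — C1=24. Nearest is C1 (24).
Return C1→00: 28.
Total = 13 + 5 + 15 + 6 + 4 + 24 + 28 = 95.

Total distance 95 miles via the nearest-neighbour route 00 → Z7 → P9 → U3 → R6 → E5 → C1 → 00.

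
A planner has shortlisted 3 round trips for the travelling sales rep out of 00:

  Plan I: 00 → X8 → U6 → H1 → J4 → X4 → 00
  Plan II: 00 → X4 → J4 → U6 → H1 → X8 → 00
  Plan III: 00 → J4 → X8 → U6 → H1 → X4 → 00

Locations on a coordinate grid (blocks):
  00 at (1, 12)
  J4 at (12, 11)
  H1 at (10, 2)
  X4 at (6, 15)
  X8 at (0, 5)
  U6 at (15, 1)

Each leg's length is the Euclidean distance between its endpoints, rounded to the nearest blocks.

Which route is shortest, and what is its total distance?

Plan I: 7 + 16 + 5 + 9 + 7 + 6 = 50
Plan II: 6 + 7 + 10 + 5 + 10 + 7 = 45
Plan III: 11 + 13 + 16 + 5 + 14 + 6 = 65

Shortest is Plan II, total 45 blocks.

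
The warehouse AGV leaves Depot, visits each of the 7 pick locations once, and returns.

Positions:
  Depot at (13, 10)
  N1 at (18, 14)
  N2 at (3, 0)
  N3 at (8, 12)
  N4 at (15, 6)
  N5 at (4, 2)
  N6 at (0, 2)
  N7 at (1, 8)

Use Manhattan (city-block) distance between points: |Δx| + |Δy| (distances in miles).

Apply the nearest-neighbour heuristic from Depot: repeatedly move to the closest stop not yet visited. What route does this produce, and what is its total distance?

Depot → [N4:6 / N3:7 / N1:9 / N7:14 / N5:17 / N2:20 / N6:21] → N4 (6)
N4 → [N1:11 / N3:13 / N5:15 / N7:16 / N2:18 / N6:19] → N1 (11)
N1 → [N3:12 / N7:23 / N5:26 / N2:29 / N6:30] → N3 (12)
N3 → [N7:11 / N5:14 / N2:17 / N6:18] → N7 (11)
N7 → [N6:7 / N5:9 / N2:10] → N6 (7)
N6 → [N5:4 / N2:5] → N5 (4)
N5 → [N2:3] → N2 (3)
Return N2→Depot: 20.
Total = 6 + 11 + 12 + 11 + 7 + 4 + 3 + 20 = 74.

74 miles along Depot → N4 → N1 → N3 → N7 → N6 → N5 → N2 → Depot.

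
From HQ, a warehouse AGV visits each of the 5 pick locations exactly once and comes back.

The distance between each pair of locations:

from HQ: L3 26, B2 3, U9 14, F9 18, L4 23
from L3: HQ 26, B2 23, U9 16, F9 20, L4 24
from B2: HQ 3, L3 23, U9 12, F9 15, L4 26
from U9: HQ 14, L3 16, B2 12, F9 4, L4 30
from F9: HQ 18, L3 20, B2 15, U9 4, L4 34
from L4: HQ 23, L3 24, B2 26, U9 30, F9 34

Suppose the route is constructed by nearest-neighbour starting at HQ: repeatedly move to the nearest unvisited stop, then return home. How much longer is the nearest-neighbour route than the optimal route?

From HQ: B2=3, U9=14, F9=18, L4=23, L3=26 → choose B2 (3).
From B2: U9=12, F9=15, L3=23, L4=26 → choose U9 (12).
From U9: F9=4, L3=16, L4=30 → choose F9 (4).
From F9: L3=20, L4=34 → choose L3 (20).
From L3: L4=24 → choose L4 (24).
NN route HQ → B2 → U9 → F9 → L3 → L4 → HQ costs 86.
Optimal: HQ → B2 → F9 → U9 → L3 → L4 → HQ costs 85 (by enumerating all 60 distinct tours).
Excess = 86 − 85 = 1.

Excess over optimum: 1.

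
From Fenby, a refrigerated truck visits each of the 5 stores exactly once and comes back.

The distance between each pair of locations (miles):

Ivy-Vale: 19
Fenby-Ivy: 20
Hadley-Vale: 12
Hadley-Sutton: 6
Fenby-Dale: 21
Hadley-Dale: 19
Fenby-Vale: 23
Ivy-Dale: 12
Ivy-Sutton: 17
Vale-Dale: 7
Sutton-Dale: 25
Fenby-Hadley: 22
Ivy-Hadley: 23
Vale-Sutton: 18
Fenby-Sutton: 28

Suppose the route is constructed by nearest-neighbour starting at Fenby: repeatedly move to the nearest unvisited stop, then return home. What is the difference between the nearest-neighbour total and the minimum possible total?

Fenby: Ivy=20, Dale=21, Hadley=22, Vale=23, Sutton=28 ⇒ Ivy
Ivy: Dale=12, Sutton=17, Vale=19, Hadley=23 ⇒ Dale
Dale: Vale=7, Hadley=19, Sutton=25 ⇒ Vale
Vale: Hadley=12, Sutton=18 ⇒ Hadley
Hadley: Sutton=6 ⇒ Sutton
NN route Fenby → Ivy → Dale → Vale → Hadley → Sutton → Fenby costs 85.
Optimal: Fenby → Ivy → Sutton → Hadley → Vale → Dale → Fenby costs 83 (by enumerating all 60 distinct tours).
Excess = 85 − 83 = 2.

2 miles longer than the optimal tour.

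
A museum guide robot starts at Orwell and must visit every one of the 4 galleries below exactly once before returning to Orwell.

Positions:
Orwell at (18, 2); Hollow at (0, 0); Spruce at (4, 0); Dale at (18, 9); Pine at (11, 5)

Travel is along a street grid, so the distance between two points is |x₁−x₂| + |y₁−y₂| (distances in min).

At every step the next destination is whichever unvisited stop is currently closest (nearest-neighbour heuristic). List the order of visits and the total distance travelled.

Total distance 54 min via the nearest-neighbour route Orwell → Dale → Pine → Spruce → Hollow → Orwell.

At Orwell the remaining stops are Dale 7, Pine 10, Spruce 16, Hollow 20; go to Dale.
At Dale the remaining stops are Pine 11, Spruce 23, Hollow 27; go to Pine.
At Pine the remaining stops are Spruce 12, Hollow 16; go to Spruce.
At Spruce the remaining stops are Hollow 4; go to Hollow.
Return Hollow→Orwell: 20.
Total = 7 + 11 + 12 + 4 + 20 = 54.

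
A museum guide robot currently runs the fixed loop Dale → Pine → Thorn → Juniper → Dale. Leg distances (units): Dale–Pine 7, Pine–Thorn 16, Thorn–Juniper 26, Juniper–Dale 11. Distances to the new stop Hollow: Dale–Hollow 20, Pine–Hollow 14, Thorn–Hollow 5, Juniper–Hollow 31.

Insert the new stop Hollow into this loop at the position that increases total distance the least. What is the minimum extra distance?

Adding 3 by placing Hollow on the Pine–Thorn leg.

Insertion cost between consecutive stops i–j is d(i,Hollow) + d(Hollow,j) − d(i,j):
  between Dale and Pine: 20 + 14 − 7 = 27
  between Pine and Thorn: 14 + 5 − 16 = 3
  between Thorn and Juniper: 5 + 31 − 26 = 10
  between Juniper and Dale: 31 + 20 − 11 = 40
Cheapest insertion is between Pine and Thorn, adding 3.
New total = 60 + 3 = 63.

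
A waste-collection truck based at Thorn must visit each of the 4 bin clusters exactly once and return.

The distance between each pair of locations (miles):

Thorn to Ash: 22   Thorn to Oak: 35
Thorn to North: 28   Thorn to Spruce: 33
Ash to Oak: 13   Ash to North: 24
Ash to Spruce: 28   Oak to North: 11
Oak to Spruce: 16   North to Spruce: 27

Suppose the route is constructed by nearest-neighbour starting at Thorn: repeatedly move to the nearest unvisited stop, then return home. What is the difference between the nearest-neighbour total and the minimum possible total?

Thorn: Ash=22, North=28, Spruce=33, Oak=35 ⇒ Ash
Ash: Oak=13, North=24, Spruce=28 ⇒ Oak
Oak: North=11, Spruce=16 ⇒ North
North: Spruce=27 ⇒ Spruce
NN route Thorn → Ash → Oak → North → Spruce → Thorn costs 106.
Optimal: Thorn → Ash → Spruce → Oak → North → Thorn costs 105 (by enumerating all 12 distinct tours).
Excess = 106 − 105 = 1.

1 miles longer than the optimal tour.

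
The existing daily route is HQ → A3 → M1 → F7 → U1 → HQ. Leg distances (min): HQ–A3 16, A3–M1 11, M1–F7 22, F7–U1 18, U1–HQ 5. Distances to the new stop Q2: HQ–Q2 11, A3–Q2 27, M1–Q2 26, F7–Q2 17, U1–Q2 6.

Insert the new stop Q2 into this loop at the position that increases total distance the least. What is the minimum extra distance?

Adding 5 min by placing Q2 on the F7–U1 leg.

Insertion cost between consecutive stops i–j is d(i,Q2) + d(Q2,j) − d(i,j):
  between HQ and A3: 11 + 27 − 16 = 22
  between A3 and M1: 27 + 26 − 11 = 42
  between M1 and F7: 26 + 17 − 22 = 21
  between F7 and U1: 17 + 6 − 18 = 5
  between U1 and HQ: 6 + 11 − 5 = 12
Cheapest insertion is between F7 and U1, adding 5.
New total = 72 + 5 = 77.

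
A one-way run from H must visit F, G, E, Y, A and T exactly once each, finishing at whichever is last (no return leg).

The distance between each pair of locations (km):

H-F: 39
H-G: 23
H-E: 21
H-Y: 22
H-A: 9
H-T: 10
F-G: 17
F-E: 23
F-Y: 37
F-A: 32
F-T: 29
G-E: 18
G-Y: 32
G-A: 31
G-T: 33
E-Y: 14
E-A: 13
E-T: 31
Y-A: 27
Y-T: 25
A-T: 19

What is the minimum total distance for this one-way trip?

There are 6! = 720 possible orderings.
H → F → G → E → Y → A → T: 39+17+18+14+27+19 = 134
H → F → G → E → Y → T → A: 39+17+18+14+25+19 = 132
H → F → G → E → A → Y → T: 39+17+18+13+27+25 = 139
H → F → G → E → A → T → Y: 39+17+18+13+19+25 = 131
H → F → G → E → T → Y → A: 39+17+18+31+25+27 = 157
H → F → G → E → T → A → Y: 39+17+18+31+19+27 = 151
H → F → G → Y → E → A → T: 39+17+32+14+13+19 = 134
H → F → G → Y → E → T → A: 39+17+32+14+31+19 = 152
… (712 more)
H → A → T → Y → E → G → F: 9+19+25+14+18+17 = 102  ← best
The minimum is 102.
One shortest path: H → A → T → Y → E → G → F.

Minimum one-way distance = 102 km.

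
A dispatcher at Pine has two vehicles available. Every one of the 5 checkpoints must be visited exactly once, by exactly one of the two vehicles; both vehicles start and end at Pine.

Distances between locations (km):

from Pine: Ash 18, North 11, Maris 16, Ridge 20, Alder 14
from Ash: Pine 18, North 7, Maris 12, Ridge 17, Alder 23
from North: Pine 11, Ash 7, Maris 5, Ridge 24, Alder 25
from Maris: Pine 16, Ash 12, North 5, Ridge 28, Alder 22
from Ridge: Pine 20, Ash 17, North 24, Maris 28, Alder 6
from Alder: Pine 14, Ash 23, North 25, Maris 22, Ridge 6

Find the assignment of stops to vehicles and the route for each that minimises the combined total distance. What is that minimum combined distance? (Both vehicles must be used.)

86 km — the smallest possible combined total.

Check every non-empty split of the stops between the two vehicles; for each half take its own optimal tour:
  {Ash} + {North, Maris, Ridge, Alder}: 36 + 64 = 100
  {North} + {Ash, Maris, Ridge, Alder}: 22 + 65 = 87
  {Ash, North} + {Maris, Ridge, Alder}: 36 + 64 = 100
  {Maris} + {Ash, North, Ridge, Alder}: 32 + 55 = 87
  {Ash, Maris} + {North, Ridge, Alder}: 46 + 55 = 101
  {North, Maris} + {Ash, Ridge, Alder}: 32 + 55 = 87
  … (15 splits in total)
  {Ash, North, Maris} + {Ridge, Alder}: 46 + 40 = 86  ← best
Best: vehicle 1 Pine → Ash → North → Maris → Pine = 46; vehicle 2 Pine → Ridge → Alder → Pine = 40; combined 86.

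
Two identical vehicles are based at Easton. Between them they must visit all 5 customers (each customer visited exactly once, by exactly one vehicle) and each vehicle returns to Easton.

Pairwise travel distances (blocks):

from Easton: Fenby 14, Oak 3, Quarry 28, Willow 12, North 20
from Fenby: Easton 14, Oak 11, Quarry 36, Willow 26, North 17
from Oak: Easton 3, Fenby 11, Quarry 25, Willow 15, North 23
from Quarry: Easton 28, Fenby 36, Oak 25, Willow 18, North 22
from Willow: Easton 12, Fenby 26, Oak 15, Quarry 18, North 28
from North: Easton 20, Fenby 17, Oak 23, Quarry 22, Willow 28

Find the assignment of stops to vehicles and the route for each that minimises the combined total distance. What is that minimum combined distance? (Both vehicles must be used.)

Minimum combined distance: 89 blocks.

There are 2^4 − 1 = 15 ways to divide the 5 stops into two non-empty groups. For each, the best each vehicle can do is its own shortest tour through its group:
  {Fenby} + {Oak, Quarry, Willow, North}: 28 + 78 = 106
  {Oak} + {Fenby, Quarry, Willow, North}: 6 + 83 = 89
  {Fenby, Oak} + {Quarry, Willow, North}: 28 + 72 = 100
  {Quarry} + {Fenby, Oak, Willow, North}: 56 + 71 = 127
  {Fenby, Quarry} + {Oak, Willow, North}: 78 + 66 = 144
  {Oak, Quarry} + {Fenby, Willow, North}: 56 + 71 = 127
  … (15 splits in total)
Best: vehicle 1 Easton → Oak → Easton = 6; vehicle 2 Easton → Fenby → North → Quarry → Willow → Easton = 83; combined 89.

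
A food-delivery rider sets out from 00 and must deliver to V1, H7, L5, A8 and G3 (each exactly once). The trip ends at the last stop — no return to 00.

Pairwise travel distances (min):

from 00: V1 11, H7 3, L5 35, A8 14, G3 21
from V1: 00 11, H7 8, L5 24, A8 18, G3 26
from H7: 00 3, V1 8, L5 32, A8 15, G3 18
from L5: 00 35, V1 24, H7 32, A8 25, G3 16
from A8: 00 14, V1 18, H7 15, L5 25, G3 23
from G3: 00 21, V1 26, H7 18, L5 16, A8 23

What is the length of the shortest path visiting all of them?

Shortest open route: 68 min.

There are 5! = 120 possible orderings.
00 - V1 - H7 - L5 - A8 - G3: 11+8+32+25+23 = 99
00 - V1 - H7 - L5 - G3 - A8: 11+8+32+16+23 = 90
00 - V1 - H7 - A8 - L5 - G3: 11+8+15+25+16 = 75
00 - V1 - H7 - A8 - G3 - L5: 11+8+15+23+16 = 73
00 - V1 - H7 - G3 - L5 - A8: 11+8+18+16+25 = 78
00 - V1 - H7 - G3 - A8 - L5: 11+8+18+23+25 = 85
00 - V1 - L5 - H7 - A8 - G3: 11+24+32+15+23 = 105
00 - V1 - L5 - H7 - G3 - A8: 11+24+32+18+23 = 108
00 - V1 - L5 - A8 - H7 - G3: 11+24+25+15+18 = 93
00 - V1 - L5 - A8 - G3 - H7: 11+24+25+23+18 = 101
00 - V1 - L5 - G3 - H7 - A8: 11+24+16+18+15 = 84
00 - V1 - L5 - G3 - A8 - H7: 11+24+16+23+15 = 89
00 - V1 - A8 - H7 - L5 - G3: 11+18+15+32+16 = 92
00 - V1 - A8 - H7 - G3 - L5: 11+18+15+18+16 = 78
… (106 more)
00 - H7 - V1 - A8 - G3 - L5: 3+8+18+23+16 = 68  ← best
The minimum is 68.
One shortest path: 00 → H7 → V1 → A8 → G3 → L5.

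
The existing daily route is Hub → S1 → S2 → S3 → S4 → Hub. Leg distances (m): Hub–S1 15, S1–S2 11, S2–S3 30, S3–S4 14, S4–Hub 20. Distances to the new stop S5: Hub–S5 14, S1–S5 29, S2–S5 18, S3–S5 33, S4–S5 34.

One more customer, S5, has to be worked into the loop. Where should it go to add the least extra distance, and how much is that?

Minimum extra distance: 21 m, inserting S5 between S2 and S3.

Insertion cost between consecutive stops i–j is d(i,S5) + d(S5,j) − d(i,j):
  between Hub and S1: 14 + 29 − 15 = 28
  between S1 and S2: 29 + 18 − 11 = 36
  between S2 and S3: 18 + 33 − 30 = 21
  between S3 and S4: 33 + 34 − 14 = 53
  between S4 and Hub: 34 + 14 − 20 = 28
Cheapest insertion is between S2 and S3, adding 21.
New total = 90 + 21 = 111.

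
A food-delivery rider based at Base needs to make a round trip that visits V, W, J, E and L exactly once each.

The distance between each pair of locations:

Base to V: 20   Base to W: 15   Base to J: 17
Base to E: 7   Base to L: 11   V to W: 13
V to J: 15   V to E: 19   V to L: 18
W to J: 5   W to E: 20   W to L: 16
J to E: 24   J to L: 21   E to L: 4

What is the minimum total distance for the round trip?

64 — the shortest possible round trip.

With 5 stops there are 5!/2 = 60 distinct round trips (a route and its reverse cost the same).
Base - V - W - J - E - L - Base: 20+13+5+24+4+11 = 77
Base - V - W - J - L - E - Base: 20+13+5+21+4+7 = 70
Base - V - W - E - J - L - Base: 20+13+20+24+21+11 = 109
Base - V - W - E - L - J - Base: 20+13+20+4+21+17 = 95
Base - V - W - L - J - E - Base: 20+13+16+21+24+7 = 101
Base - V - W - L - E - J - Base: 20+13+16+4+24+17 = 94
Base - V - J - W - E - L - Base: 20+15+5+20+4+11 = 75
Base - V - J - W - L - E - Base: 20+15+5+16+4+7 = 67
Base - V - J - E - W - L - Base: 20+15+24+20+16+11 = 106
Base - V - J - E - L - W - Base: 20+15+24+4+16+15 = 94
Base - V - J - L - W - E - Base: 20+15+21+16+20+7 = 99
Base - V - J - L - E - W - Base: 20+15+21+4+20+15 = 95
Base - V - E - W - J - L - Base: 20+19+20+5+21+11 = 96
Base - V - E - W - L - J - Base: 20+19+20+16+21+17 = 113
… (46 more)
Base - W - J - V - L - E - Base: 15+5+15+18+4+7 = 64  ← best
The minimum is 64.
One optimal route: Base → W → J → V → L → E → Base (or its reverse).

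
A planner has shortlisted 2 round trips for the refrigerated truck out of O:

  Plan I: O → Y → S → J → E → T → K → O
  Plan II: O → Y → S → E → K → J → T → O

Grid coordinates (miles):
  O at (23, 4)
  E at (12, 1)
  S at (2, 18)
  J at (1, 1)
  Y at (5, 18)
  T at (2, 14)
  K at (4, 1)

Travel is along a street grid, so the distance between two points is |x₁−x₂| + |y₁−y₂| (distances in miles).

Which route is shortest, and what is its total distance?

Shortest is Plan II, total 118 miles.

Plan I: 32 + 3 + 18 + 11 + 23 + 15 + 22 = 124
Plan II: 32 + 3 + 27 + 8 + 3 + 14 + 31 = 118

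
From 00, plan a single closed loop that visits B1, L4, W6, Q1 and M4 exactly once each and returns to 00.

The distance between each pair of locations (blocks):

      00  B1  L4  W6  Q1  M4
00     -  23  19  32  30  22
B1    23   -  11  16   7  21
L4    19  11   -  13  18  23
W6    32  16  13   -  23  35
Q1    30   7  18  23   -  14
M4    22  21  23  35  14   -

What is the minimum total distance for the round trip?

Shortest round trip = 91 blocks.

There are 60 distinct closed tours to check (reversals are equivalent).
00-B1-L4-W6-Q1-M4-00: 23+11+13+23+14+22 = 106
00-B1-L4-W6-M4-Q1-00: 23+11+13+35+14+30 = 126
00-B1-L4-Q1-W6-M4-00: 23+11+18+23+35+22 = 132
00-B1-L4-Q1-M4-W6-00: 23+11+18+14+35+32 = 133
00-B1-L4-M4-W6-Q1-00: 23+11+23+35+23+30 = 145
00-B1-L4-M4-Q1-W6-00: 23+11+23+14+23+32 = 126
00-B1-W6-L4-Q1-M4-00: 23+16+13+18+14+22 = 106
00-B1-W6-L4-M4-Q1-00: 23+16+13+23+14+30 = 119
00-B1-W6-Q1-L4-M4-00: 23+16+23+18+23+22 = 125
00-B1-W6-Q1-M4-L4-00: 23+16+23+14+23+19 = 118
00-B1-W6-M4-L4-Q1-00: 23+16+35+23+18+30 = 145
00-B1-W6-M4-Q1-L4-00: 23+16+35+14+18+19 = 125
00-B1-Q1-L4-W6-M4-00: 23+7+18+13+35+22 = 118
00-B1-Q1-L4-M4-W6-00: 23+7+18+23+35+32 = 138
… (46 more)
00-L4-W6-B1-Q1-M4-00: 19+13+16+7+14+22 = 91  ← best
The minimum is 91.
One optimal route: 00 → L4 → W6 → B1 → Q1 → M4 → 00 (or its reverse).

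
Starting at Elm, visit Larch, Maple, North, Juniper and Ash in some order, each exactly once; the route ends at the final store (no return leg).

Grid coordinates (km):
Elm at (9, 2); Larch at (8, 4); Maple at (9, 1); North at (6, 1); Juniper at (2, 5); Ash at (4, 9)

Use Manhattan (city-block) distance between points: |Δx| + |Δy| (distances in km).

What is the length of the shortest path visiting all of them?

Minimum one-way distance = 22 km.

There are 5! = 120 possible orderings.
Elm → Larch → Maple → North → Juniper → Ash: 3+4+3+8+6 = 24
Elm → Larch → Maple → North → Ash → Juniper: 3+4+3+10+6 = 26
Elm → Larch → Maple → Juniper → North → Ash: 3+4+11+8+10 = 36
Elm → Larch → Maple → Juniper → Ash → North: 3+4+11+6+10 = 34
Elm → Larch → Maple → Ash → North → Juniper: 3+4+13+10+8 = 38
Elm → Larch → Maple → Ash → Juniper → North: 3+4+13+6+8 = 34
Elm → Larch → North → Maple → Juniper → Ash: 3+5+3+11+6 = 28
Elm → Larch → North → Maple → Ash → Juniper: 3+5+3+13+6 = 30
Elm → Larch → North → Juniper → Maple → Ash: 3+5+8+11+13 = 40
Elm → Larch → North → Juniper → Ash → Maple: 3+5+8+6+13 = 35
Elm → Larch → North → Ash → Maple → Juniper: 3+5+10+13+11 = 42
Elm → Larch → North → Ash → Juniper → Maple: 3+5+10+6+11 = 35
Elm → Larch → Juniper → Maple → North → Ash: 3+7+11+3+10 = 34
Elm → Larch → Juniper → Maple → Ash → North: 3+7+11+13+10 = 44
… (106 more)
Elm → Maple → North → Larch → Juniper → Ash: 1+3+5+7+6 = 22  ← best
The minimum is 22.
One shortest path: Elm → Maple → North → Larch → Juniper → Ash.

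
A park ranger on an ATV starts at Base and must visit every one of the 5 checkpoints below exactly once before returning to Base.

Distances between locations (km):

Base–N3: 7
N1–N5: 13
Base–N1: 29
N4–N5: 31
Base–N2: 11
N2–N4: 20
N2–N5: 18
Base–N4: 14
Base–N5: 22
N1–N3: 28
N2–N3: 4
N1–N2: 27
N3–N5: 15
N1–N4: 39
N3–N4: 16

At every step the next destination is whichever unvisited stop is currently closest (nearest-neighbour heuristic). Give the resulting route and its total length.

Total distance 95 km via the nearest-neighbour route Base → N3 → N2 → N5 → N1 → N4 → Base.

At Base the remaining stops are N3 7, N2 11, N4 14, N5 22, N1 29; go to N3.
At N3 the remaining stops are N2 4, N5 15, N4 16, N1 28; go to N2.
At N2 the remaining stops are N5 18, N4 20, N1 27; go to N5.
At N5 the remaining stops are N1 13, N4 31; go to N1.
At N1 the remaining stops are N4 39; go to N4.
Return N4→Base: 14.
Total = 7 + 4 + 18 + 13 + 39 + 14 = 95.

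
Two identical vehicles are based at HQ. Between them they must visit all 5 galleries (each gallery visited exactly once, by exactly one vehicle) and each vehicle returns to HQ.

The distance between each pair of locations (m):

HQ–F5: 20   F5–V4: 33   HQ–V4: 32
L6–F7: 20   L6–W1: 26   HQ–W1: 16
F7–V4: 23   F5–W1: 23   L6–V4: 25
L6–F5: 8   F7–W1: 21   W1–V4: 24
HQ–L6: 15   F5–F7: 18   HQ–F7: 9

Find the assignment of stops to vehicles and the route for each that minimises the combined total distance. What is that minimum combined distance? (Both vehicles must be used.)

There are 2^4 − 1 = 15 ways to divide the 5 stops into two non-empty groups. For each, the best each vehicle can do is its own shortest tour through its group:
  {L6} + {F5, F7, W1, V4}: 30 + 99 = 129
  {F5} + {L6, F7, W1, V4}: 40 + 94 = 134
  {L6, F5} + {F7, W1, V4}: 43 + 72 = 115
  {F7} + {L6, F5, W1, V4}: 18 + 93 = 111
  {L6, F7} + {F5, W1, V4}: 44 + 93 = 137
  {F5, F7} + {L6, W1, V4}: 47 + 80 = 127
  … (15 splits in total)
Best: vehicle 1 HQ → F7 → HQ = 18; vehicle 2 HQ → F5 → L6 → V4 → W1 → HQ = 93; combined 111.

111 m — the smallest possible combined total.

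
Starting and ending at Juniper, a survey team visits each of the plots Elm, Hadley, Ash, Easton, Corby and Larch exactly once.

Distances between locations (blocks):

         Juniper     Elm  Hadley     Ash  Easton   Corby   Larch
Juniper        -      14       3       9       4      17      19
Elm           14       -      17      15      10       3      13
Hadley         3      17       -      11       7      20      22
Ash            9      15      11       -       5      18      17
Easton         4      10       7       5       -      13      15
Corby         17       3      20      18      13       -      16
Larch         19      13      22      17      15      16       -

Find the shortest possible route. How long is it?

Juniper - Elm - Hadley - Ash - Easton - Corby - Larch - Juniper: 14+17+11+5+13+16+19 = 95
Juniper - Elm - Hadley - Ash - Easton - Larch - Corby - Juniper: 14+17+11+5+15+16+17 = 95
Juniper - Elm - Hadley - Ash - Corby - Easton - Larch - Juniper: 14+17+11+18+13+15+19 = 107
Juniper - Elm - Hadley - Ash - Corby - Larch - Easton - Juniper: 14+17+11+18+16+15+4 = 95
Juniper - Elm - Hadley - Ash - Larch - Easton - Corby - Juniper: 14+17+11+17+15+13+17 = 104
Juniper - Elm - Hadley - Ash - Larch - Corby - Easton - Juniper: 14+17+11+17+16+13+4 = 92
Juniper - Elm - Hadley - Easton - Ash - Corby - Larch - Juniper: 14+17+7+5+18+16+19 = 96
Juniper - Elm - Hadley - Easton - Ash - Larch - Corby - Juniper: 14+17+7+5+17+16+17 = 93
… (352 more)
Juniper - Hadley - Ash - Larch - Elm - Corby - Easton - Juniper: 3+11+17+13+3+13+4 = 64  ← best
The minimum is 64.
One optimal route: Juniper → Hadley → Ash → Larch → Elm → Corby → Easton → Juniper (or its reverse).

Minimum total distance: 64 blocks.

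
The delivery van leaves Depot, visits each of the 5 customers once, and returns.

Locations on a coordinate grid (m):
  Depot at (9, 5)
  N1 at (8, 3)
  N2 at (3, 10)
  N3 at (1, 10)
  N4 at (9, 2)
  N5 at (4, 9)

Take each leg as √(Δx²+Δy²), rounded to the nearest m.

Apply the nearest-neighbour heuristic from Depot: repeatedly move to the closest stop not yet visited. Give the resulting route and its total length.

24 m along Depot → N1 → N4 → N5 → N2 → N3 → Depot.

Depot → [N1:2 / N4:3 / N5:6 / N2:8 / N3:9] → N1 (2)
N1 → [N4:1 / N5:7 / N2:9 / N3:10] → N4 (1)
N4 → [N5:9 / N2:10 / N3:11] → N5 (9)
N5 → [N2:1 / N3:3] → N2 (1)
N2 → [N3:2] → N3 (2)
Return N3→Depot: 9.
Total = 2 + 1 + 9 + 1 + 2 + 9 = 24.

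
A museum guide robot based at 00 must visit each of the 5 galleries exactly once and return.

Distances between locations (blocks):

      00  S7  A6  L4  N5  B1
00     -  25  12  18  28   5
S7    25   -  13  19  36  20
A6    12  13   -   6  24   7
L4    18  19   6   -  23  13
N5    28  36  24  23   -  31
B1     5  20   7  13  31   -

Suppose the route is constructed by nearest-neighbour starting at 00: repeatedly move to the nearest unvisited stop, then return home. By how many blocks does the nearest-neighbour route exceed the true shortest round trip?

00: B1=5, A6=12, L4=18, S7=25, N5=28 ⇒ B1
B1: A6=7, L4=13, S7=20, N5=31 ⇒ A6
A6: L4=6, S7=13, N5=24 ⇒ L4
L4: S7=19, N5=23 ⇒ S7
S7: N5=36 ⇒ N5
NN route 00 → B1 → A6 → L4 → S7 → N5 → 00 costs 101.
Optimal: 00 → N5 → L4 → S7 → A6 → B1 → 00 costs 95 (by enumerating all 60 distinct tours).
Excess = 101 − 95 = 6.

6 blocks longer than the optimal tour.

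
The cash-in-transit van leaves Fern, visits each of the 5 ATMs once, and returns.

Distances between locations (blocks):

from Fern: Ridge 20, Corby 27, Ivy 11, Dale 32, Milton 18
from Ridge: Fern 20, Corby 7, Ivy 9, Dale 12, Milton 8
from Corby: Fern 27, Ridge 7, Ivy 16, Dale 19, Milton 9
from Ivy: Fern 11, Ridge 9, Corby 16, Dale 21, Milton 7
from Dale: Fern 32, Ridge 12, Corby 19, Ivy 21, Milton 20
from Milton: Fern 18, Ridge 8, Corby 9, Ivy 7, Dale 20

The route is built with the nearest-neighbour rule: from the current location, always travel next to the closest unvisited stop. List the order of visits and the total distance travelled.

At Fern the remaining stops are Ivy 11, Milton 18, Ridge 20, Corby 27, Dale 32; go to Ivy.
At Ivy the remaining stops are Milton 7, Ridge 9, Corby 16, Dale 21; go to Milton.
At Milton the remaining stops are Ridge 8, Corby 9, Dale 20; go to Ridge.
At Ridge the remaining stops are Corby 7, Dale 12; go to Corby.
At Corby the remaining stops are Dale 19; go to Dale.
Return Dale→Fern: 32.
Total = 11 + 7 + 8 + 7 + 19 + 32 = 84.

Total distance 84 blocks via the nearest-neighbour route Fern → Ivy → Milton → Ridge → Corby → Dale → Fern.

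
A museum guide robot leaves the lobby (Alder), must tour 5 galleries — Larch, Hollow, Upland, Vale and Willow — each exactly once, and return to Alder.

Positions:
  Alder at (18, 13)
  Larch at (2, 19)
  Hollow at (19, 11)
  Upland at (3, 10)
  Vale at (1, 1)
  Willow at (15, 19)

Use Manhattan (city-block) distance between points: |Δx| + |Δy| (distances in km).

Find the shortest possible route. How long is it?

Minimum total distance: 72 km.

Alder-Larch-Hollow-Upland-Vale-Willow-Alder: 22+25+17+11+32+9 = 116
Alder-Larch-Hollow-Upland-Willow-Vale-Alder: 22+25+17+21+32+29 = 146
Alder-Larch-Hollow-Vale-Upland-Willow-Alder: 22+25+28+11+21+9 = 116
Alder-Larch-Hollow-Vale-Willow-Upland-Alder: 22+25+28+32+21+18 = 146
Alder-Larch-Hollow-Willow-Upland-Vale-Alder: 22+25+12+21+11+29 = 120
Alder-Larch-Hollow-Willow-Vale-Upland-Alder: 22+25+12+32+11+18 = 120
Alder-Larch-Upland-Hollow-Vale-Willow-Alder: 22+10+17+28+32+9 = 118
Alder-Larch-Upland-Hollow-Willow-Vale-Alder: 22+10+17+12+32+29 = 122
Alder-Larch-Upland-Vale-Hollow-Willow-Alder: 22+10+11+28+12+9 = 92
Alder-Larch-Upland-Vale-Willow-Hollow-Alder: 22+10+11+32+12+3 = 90
Alder-Larch-Upland-Willow-Hollow-Vale-Alder: 22+10+21+12+28+29 = 122
Alder-Larch-Upland-Willow-Vale-Hollow-Alder: 22+10+21+32+28+3 = 116
Alder-Larch-Vale-Hollow-Upland-Willow-Alder: 22+19+28+17+21+9 = 116
Alder-Larch-Vale-Hollow-Willow-Upland-Alder: 22+19+28+12+21+18 = 120
… (46 more)
Alder-Hollow-Upland-Vale-Larch-Willow-Alder: 3+17+11+19+13+9 = 72  ← best
The minimum is 72.
One optimal route: Alder → Hollow → Upland → Vale → Larch → Willow → Alder (or its reverse).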